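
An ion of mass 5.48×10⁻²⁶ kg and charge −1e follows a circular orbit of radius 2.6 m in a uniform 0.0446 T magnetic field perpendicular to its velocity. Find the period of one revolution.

The cyclotron period depends only on m, q, B: T = 2πm/(|q|B).
T = 2π(5.48×10⁻²⁶)/((1.602×10⁻¹⁹)(0.0446)) ≈ 4.82×10⁻⁵ s.

T ≈ 4.82×10⁻⁵ s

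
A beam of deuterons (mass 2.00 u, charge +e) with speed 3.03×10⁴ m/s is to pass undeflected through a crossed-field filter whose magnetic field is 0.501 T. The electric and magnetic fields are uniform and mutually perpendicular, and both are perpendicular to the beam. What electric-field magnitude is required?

E = 1.52×10⁴ V/m

For straight-line motion qE = qvB, so E = vB.
E = 3.03×10⁴ × 0.501 = 1.52×10⁴ V/m.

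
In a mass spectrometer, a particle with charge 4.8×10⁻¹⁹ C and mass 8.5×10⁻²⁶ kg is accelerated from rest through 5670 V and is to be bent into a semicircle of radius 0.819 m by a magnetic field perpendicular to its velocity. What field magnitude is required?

v = √(2|q|V/m) = √(2·4.8×10⁻¹⁹·5670/8.5×10⁻²⁶) ≈ 2.531×10⁵ m/s.
B = mv/(|q|r) = (8.5×10⁻²⁶)(2.531×10⁵)/((4.8×10⁻¹⁹)(0.819)) ≈ 0.0547 T.

B ≈ 0.0547 T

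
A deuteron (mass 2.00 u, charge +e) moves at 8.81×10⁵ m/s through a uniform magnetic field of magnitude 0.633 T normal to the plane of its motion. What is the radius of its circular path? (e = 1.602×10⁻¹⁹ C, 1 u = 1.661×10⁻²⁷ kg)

The magnetic force provides the centripetal force: |q|vB = mv²/r.
r = mv/(|q|B) = (3.322×10⁻²⁷)(8.81×10⁵)/((1.602×10⁻¹⁹)(0.633)) ≈ 0.0289 m.

r ≈ 0.0289 m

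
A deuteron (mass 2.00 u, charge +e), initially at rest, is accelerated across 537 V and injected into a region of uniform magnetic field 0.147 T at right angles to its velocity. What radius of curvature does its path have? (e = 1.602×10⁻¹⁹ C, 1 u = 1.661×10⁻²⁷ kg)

Acceleration: |q|V = ½mv² ⇒ v = √(2|q|V/m) = √(2·1.602×10⁻¹⁹·537/3.322×10⁻²⁷) ≈ 2.276×10⁵ m/s.
In the field: r = mv/(|q|B) = (3.322×10⁻²⁷)(2.276×10⁵)/((1.602×10⁻¹⁹)(0.147)) ≈ 0.0321 m.

r ≈ 0.0321 m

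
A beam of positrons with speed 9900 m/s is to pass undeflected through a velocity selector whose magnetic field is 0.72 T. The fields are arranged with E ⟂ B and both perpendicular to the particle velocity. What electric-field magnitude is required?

For straight-line motion qE = qvB, so E = vB.
E = 9900 × 0.72 = 7100 V/m.

E = 7100 V/m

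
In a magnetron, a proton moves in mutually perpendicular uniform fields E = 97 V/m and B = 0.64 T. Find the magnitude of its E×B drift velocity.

v_d ≈ 150 m/s

In crossed fields the guiding centre drifts at v_d = |E×B|/B² = E/B, independent of charge and mass.
v_d = 97/0.64 = 150 m/s.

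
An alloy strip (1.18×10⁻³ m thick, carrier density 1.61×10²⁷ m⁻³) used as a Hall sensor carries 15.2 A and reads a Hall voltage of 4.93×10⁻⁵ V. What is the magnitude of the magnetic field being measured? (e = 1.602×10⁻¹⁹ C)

B ≈ 0.987 T

From V_H = IB/(n e t), B = V_H n e t / I.
B = (4.93×10⁻⁵)(1.61×10²⁷)(1.602×10⁻¹⁹)(1.18×10⁻³)/15.2 ≈ 0.987 T.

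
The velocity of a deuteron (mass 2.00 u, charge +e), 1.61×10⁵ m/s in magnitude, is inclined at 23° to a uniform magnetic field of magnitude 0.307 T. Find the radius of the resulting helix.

v⊥ = v sinθ = 1.61×10⁵·sin23° ≈ 6.291×10⁴ m/s.
r = m v⊥/(|q|B) = (3.322×10⁻²⁷)(6.291×10⁴)/((1.602×10⁻¹⁹)(0.307)) ≈ 4.25×10⁻³ m.

r ≈ 4.25×10⁻³ m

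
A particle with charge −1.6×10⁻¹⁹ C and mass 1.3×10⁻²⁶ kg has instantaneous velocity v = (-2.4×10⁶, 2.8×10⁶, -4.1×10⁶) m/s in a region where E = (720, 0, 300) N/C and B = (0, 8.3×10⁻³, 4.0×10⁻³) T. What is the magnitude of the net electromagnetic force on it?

v×B = (4.52×10⁴, 9600, -1.99×10⁴) N/C.
E + v×B = (4.60×10⁴, 9600, -1.96×10⁴) N/C.
F = q(E + v×B) = (−1.6×10⁻¹⁹ C)·(4.60×10⁴, 9600, -1.96×10⁴) = (-7.35×10⁻¹⁵, -1.54×10⁻¹⁵, 3.14×10⁻¹⁵) N.
|F| = 8.14×10⁻¹⁵ N.

|F| ≈ 8.14×10⁻¹⁵ N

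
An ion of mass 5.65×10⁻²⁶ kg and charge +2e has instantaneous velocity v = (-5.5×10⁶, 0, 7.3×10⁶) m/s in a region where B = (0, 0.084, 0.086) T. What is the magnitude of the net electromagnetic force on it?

|F| ≈ 2.89×10⁻¹³ N

v×B = (-6.13×10⁵, 4.73×10⁵, -4.62×10⁵) N/C.
F = q v×B = (3.204×10⁻¹⁹ C)·(-6.13×10⁵, 4.73×10⁵, -4.62×10⁵) = (-1.96×10⁻¹³, 1.52×10⁻¹³, -1.48×10⁻¹³) N.
|F| = 2.89×10⁻¹³ N.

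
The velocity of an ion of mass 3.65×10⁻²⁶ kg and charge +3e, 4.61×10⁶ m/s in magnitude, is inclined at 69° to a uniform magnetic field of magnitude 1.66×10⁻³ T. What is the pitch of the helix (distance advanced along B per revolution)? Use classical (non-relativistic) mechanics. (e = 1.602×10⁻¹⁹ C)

p ≈ 475 m

v∥ = v cosθ = 4.61×10⁶·cos69° ≈ 1.652×10⁶ m/s.
T = 2πm/(|q|B) = 2π(3.65×10⁻²⁶)/((4.806×10⁻¹⁹)(1.66×10⁻³)) ≈ 2.875×10⁻⁴ s.
pitch = v∥ T = (1.652×10⁶)(2.875×10⁻⁴) ≈ 475 m.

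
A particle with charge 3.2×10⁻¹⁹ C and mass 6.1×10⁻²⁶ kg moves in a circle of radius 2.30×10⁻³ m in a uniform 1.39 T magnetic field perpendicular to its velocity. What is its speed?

v ≈ 1.68×10⁴ m/s

From |q|vB = mv²/r, v = |q|Br/m.
v = (3.2×10⁻¹⁹)(1.39)(2.30×10⁻³)/6.1×10⁻²⁶ ≈ 1.68×10⁴ m/s.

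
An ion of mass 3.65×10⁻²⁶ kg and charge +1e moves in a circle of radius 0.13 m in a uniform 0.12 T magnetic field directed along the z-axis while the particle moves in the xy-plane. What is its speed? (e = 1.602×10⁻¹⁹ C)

v ≈ 6.8×10⁴ m/s

From |q|vB = mv²/r, v = |q|Br/m.
v = (1.602×10⁻¹⁹)(0.12)(0.13)/3.65×10⁻²⁶ ≈ 6.8×10⁴ m/s.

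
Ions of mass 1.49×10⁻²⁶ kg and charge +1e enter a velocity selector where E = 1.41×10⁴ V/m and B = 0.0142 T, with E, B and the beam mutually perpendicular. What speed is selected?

Straight-line motion ⇒ electric and magnetic forces cancel, so E = vB.
v = E/B = 1.41×10⁴/0.0142 = 9.93×10⁵ m/s.
The result is independent of the particle's charge and mass.

v = 9.93×10⁵ m/s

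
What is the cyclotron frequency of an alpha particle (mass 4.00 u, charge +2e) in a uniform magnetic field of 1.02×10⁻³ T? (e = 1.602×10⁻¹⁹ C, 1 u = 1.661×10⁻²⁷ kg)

f = |q|B/(2πm).
f = (3.204×10⁻¹⁹)(1.02×10⁻³)/(2π·6.644×10⁻²⁷) ≈ 7830 Hz.

f ≈ 7830 Hz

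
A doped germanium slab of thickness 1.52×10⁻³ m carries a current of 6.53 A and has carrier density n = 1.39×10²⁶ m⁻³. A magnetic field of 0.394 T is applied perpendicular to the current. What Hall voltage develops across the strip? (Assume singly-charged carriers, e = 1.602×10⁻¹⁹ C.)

V_H = IB/(n e t).
V_H = (6.53)(0.394)/((1.39×10²⁶)(1.602×10⁻¹⁹)(1.52×10⁻³)) ≈ 7.60×10⁻⁵ V.

V_H ≈ 7.60×10⁻⁵ V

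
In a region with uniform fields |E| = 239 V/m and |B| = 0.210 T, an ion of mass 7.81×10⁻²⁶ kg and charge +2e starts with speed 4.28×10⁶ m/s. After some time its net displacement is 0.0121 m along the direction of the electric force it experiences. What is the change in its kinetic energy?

The magnetic force is always ⟂ v and does no work; only the electric force changes KE.
ΔKE = F_E · d = |q|E d = (3.204×10⁻¹⁹)(239)(0.0121) ≈ 9.27×10⁻¹⁹ J.

ΔKE ≈ 9.27×10⁻¹⁹ J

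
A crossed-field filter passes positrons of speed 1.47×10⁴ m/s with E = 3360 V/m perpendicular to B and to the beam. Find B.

Balance of forces in the selector: qE = qvB ⇒ B = E/v.
B = 3360/1.47×10⁴ = 0.229 T.

B = 0.229 T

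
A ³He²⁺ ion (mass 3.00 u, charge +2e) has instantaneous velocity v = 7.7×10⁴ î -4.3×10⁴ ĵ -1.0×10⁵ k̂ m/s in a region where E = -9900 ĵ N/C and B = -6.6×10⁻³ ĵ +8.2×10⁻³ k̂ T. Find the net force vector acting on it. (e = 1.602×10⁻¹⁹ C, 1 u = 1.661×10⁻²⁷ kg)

F ≈ (-3.24×10⁻¹⁶, -3.37×10⁻¹⁵, -1.63×10⁻¹⁶) N

v×B = (-1010, -631, -508) N/C.
E + v×B = (-1010, -1.05×10⁴, -508) N/C.
F = q(E + v×B) = (3.204×10⁻¹⁹ C)·(-1010, -1.05×10⁴, -508) = (-3.24×10⁻¹⁶, -3.37×10⁻¹⁵, -1.63×10⁻¹⁶) N.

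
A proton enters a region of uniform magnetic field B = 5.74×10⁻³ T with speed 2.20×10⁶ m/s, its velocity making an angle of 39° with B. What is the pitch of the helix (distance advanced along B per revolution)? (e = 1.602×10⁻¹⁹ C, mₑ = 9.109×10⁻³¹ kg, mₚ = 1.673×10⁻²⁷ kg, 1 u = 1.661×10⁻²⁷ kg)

v∥ = v cosθ = 2.20×10⁶·cos39° ≈ 1.710×10⁶ m/s.
T = 2πm/(|q|B) = 2π(1.673×10⁻²⁷)/((1.602×10⁻¹⁹)(5.74×10⁻³)) ≈ 1.143×10⁻⁵ s.
pitch = v∥ T = (1.710×10⁶)(1.143×10⁻⁵) ≈ 19.5 m.

p ≈ 19.5 m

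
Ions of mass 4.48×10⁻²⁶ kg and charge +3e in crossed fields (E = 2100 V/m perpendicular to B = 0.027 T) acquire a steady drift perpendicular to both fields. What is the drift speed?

In crossed fields the guiding centre drifts at v_d = |E×B|/B² = E/B, independent of charge and mass.
v_d = 2100/0.027 = 7.8×10⁴ m/s.

v_d ≈ 7.8×10⁴ m/s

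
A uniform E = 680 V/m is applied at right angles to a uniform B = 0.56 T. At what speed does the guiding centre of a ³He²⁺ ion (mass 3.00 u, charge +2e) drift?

v_d ≈ 1200 m/s

In crossed fields the guiding centre drifts at v_d = |E×B|/B² = E/B, independent of charge and mass.
v_d = 680/0.56 = 1200 m/s.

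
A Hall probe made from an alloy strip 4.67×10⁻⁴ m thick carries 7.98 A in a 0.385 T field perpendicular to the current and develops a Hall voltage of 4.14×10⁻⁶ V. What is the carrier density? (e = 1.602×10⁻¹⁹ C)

n ≈ 9.92×10²⁷ m⁻³

From V_H = IB/(n e t), n = IB/(V_H e t).
n = (7.98)(0.385)/((4.14×10⁻⁶)(1.602×10⁻¹⁹)(4.67×10⁻⁴)) ≈ 9.92×10²⁷ m⁻³.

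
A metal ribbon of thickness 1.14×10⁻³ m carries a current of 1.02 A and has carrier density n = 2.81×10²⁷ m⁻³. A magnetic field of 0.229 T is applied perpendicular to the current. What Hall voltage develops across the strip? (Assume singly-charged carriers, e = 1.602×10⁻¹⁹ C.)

V_H = IB/(n e t).
V_H = (1.02)(0.229)/((2.81×10²⁷)(1.602×10⁻¹⁹)(1.14×10⁻³)) ≈ 4.55×10⁻⁷ V.

V_H ≈ 4.55×10⁻⁷ V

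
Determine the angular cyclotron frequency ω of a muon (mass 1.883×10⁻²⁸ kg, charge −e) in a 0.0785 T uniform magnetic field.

ω ≈ 6.68×10⁷ rad/s

ω = |q|B/m.
ω = (1.602×10⁻¹⁹)(0.0785)/1.883×10⁻²⁸ ≈ 6.68×10⁷ rad/s.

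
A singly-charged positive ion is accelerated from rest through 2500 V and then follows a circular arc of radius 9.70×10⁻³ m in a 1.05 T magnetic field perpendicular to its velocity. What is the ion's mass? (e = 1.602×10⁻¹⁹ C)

Combine |q|V = ½mv² and r = mv/(|q|B): eliminate v to get m = qB²r²/(2V).
m = (1.602×10⁻¹⁹)(1.05)²(9.70×10⁻³)²/(2·2500) ≈ 3.32×10⁻²⁷ kg.

m ≈ 3.32×10⁻²⁷ kg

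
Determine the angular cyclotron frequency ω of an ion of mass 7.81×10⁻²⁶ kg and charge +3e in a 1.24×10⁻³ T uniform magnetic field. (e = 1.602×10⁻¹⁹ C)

ω = |q|B/m.
ω = (4.806×10⁻¹⁹)(1.24×10⁻³)/7.81×10⁻²⁶ ≈ 7630 rad/s.

ω ≈ 7630 rad/s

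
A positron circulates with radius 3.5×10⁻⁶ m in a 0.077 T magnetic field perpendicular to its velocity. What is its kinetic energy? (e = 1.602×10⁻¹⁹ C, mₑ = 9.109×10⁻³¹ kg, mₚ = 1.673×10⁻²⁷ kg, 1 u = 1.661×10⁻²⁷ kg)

v = |q|Br/m, then KE = ½mv² = (qBr)²/(2m).
v = (1.602×10⁻¹⁹)(0.077)(3.5×10⁻⁶)/9.109×10⁻³¹ ≈ 4.740×10⁴ m/s.
KE = ½(9.109×10⁻³¹)(4.740×10⁴)² ≈ 1.0×10⁻²¹ J = 6.4×10⁻³ eV.

KE ≈ 6.4×10⁻³ eV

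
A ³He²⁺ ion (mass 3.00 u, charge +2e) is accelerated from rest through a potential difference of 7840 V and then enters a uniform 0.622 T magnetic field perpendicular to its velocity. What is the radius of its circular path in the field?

r ≈ 0.0251 m

Acceleration: |q|V = ½mv² ⇒ v = √(2|q|V/m) = √(2·3.204×10⁻¹⁹·7840/4.983×10⁻²⁷) ≈ 1.004×10⁶ m/s.
In the field: r = mv/(|q|B) = (4.983×10⁻²⁷)(1.004×10⁶)/((3.204×10⁻¹⁹)(0.622)) ≈ 0.0251 m.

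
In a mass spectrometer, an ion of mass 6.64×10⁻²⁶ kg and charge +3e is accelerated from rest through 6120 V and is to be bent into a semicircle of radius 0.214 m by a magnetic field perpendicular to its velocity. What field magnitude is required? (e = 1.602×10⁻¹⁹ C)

B ≈ 0.192 T

v = √(2|q|V/m) = √(2·4.806×10⁻¹⁹·6120/6.64×10⁻²⁶) ≈ 2.976×10⁵ m/s.
B = mv/(|q|r) = (6.64×10⁻²⁶)(2.976×10⁵)/((4.806×10⁻¹⁹)(0.214)) ≈ 0.192 T.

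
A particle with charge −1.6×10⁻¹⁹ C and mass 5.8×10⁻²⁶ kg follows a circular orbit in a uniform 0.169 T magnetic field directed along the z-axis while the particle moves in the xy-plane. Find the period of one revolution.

The cyclotron period depends only on m, q, B: T = 2πm/(|q|B).
T = 2π(5.8×10⁻²⁶)/((1.6×10⁻¹⁹)(0.169)) ≈ 1.35×10⁻⁵ s.

T ≈ 1.35×10⁻⁵ s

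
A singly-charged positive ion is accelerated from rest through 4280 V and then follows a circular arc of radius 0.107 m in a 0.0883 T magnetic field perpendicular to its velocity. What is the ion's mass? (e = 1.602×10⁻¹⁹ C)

Combine |q|V = ½mv² and r = mv/(|q|B): eliminate v to get m = qB²r²/(2V).
m = (1.602×10⁻¹⁹)(0.0883)²(0.107)²/(2·4280) ≈ 1.67×10⁻²⁷ kg.

m ≈ 1.67×10⁻²⁷ kg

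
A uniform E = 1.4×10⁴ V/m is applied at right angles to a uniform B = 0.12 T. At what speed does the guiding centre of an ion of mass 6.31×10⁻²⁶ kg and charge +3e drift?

v_d ≈ 1.2×10⁵ m/s

The steady drift has the magnetic force balancing the electric force, so v_d = E/B.
v_d = 1.4×10⁴/0.12 = 1.2×10⁵ m/s.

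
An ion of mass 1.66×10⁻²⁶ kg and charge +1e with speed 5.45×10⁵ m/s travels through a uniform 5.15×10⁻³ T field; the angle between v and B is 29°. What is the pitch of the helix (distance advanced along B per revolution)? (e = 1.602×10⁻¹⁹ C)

v∥ = v cosθ = 5.45×10⁵·cos29° ≈ 4.767×10⁵ m/s.
T = 2πm/(|q|B) = 2π(1.66×10⁻²⁶)/((1.602×10⁻¹⁹)(5.15×10⁻³)) ≈ 1.264×10⁻⁴ s.
pitch = v∥ T = (4.767×10⁵)(1.264×10⁻⁴) ≈ 60.3 m.

p ≈ 60.3 m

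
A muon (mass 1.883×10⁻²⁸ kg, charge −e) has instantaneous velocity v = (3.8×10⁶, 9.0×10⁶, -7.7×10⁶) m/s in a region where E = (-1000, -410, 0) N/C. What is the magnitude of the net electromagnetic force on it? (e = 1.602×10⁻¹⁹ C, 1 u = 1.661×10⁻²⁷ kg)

Only an electric field acts, so F = qE = (−1.602×10⁻¹⁹ C)·(-1000, -410, 0) = (1.60×10⁻¹⁶, 6.57×10⁻¹⁷, 0) N.
|F| = 1.73×10⁻¹⁶ N.

|F| ≈ 1.73×10⁻¹⁶ N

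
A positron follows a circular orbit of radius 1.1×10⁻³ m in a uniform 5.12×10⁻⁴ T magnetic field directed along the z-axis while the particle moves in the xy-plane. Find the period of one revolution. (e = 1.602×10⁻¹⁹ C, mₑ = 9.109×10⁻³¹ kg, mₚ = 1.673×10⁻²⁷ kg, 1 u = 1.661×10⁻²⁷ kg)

The cyclotron period depends only on m, q, B: T = 2πm/(|q|B).
T = 2π(9.109×10⁻³¹)/((1.602×10⁻¹⁹)(5.12×10⁻⁴)) ≈ 6.98×10⁻⁸ s.

T ≈ 6.98×10⁻⁸ s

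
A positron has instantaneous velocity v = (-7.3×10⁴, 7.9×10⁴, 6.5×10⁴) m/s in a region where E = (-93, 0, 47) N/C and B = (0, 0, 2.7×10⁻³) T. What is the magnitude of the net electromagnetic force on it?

v×B = (213, 197, 0) N/C.
E + v×B = (120, 197, 47.0) N/C.
F = q(E + v×B) = (1.602×10⁻¹⁹ C)·(120, 197, 47.0) = (1.93×10⁻¹⁷, 3.16×10⁻¹⁷, 7.53×10⁻¹⁸) N.
|F| = 3.78×10⁻¹⁷ N.

|F| ≈ 3.78×10⁻¹⁷ N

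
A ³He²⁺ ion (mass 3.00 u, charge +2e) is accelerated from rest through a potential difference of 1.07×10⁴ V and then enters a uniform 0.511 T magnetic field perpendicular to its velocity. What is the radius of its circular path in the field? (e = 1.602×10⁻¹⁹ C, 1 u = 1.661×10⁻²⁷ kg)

r ≈ 0.0357 m

Acceleration: |q|V = ½mv² ⇒ v = √(2|q|V/m) = √(2·3.204×10⁻¹⁹·1.07×10⁴/4.983×10⁻²⁷) ≈ 1.173×10⁶ m/s.
In the field: r = mv/(|q|B) = (4.983×10⁻²⁷)(1.173×10⁶)/((3.204×10⁻¹⁹)(0.511)) ≈ 0.0357 m.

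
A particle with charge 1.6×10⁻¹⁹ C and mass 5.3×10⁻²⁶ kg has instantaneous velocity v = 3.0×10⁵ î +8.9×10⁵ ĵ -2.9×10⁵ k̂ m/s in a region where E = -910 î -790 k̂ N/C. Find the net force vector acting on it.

F ≈ (-1.46×10⁻¹⁶, 0, -1.26×10⁻¹⁶) N

Only an electric field acts, so F = qE = (1.6×10⁻¹⁹ C)·(-910, 0, -790) = (-1.46×10⁻¹⁶, 0, -1.26×10⁻¹⁶) N.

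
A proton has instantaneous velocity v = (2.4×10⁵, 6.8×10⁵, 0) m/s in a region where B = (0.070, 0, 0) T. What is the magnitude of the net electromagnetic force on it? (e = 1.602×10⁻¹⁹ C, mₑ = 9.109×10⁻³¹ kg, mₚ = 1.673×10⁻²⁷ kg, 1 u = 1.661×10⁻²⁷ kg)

|F| ≈ 7.63×10⁻¹⁵ N

v×B = (0, 0, -4.76×10⁴) N/C.
F = q v×B = (1.602×10⁻¹⁹ C)·(0, 0, -4.76×10⁴) = (0, 0, -7.63×10⁻¹⁵) N.
|F| = 7.63×10⁻¹⁵ N.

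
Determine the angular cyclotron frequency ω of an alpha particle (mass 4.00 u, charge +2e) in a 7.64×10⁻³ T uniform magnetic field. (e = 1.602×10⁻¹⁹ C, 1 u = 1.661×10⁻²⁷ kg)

ω = |q|B/m.
ω = (3.204×10⁻¹⁹)(7.64×10⁻³)/6.644×10⁻²⁷ ≈ 3.68×10⁵ rad/s.

ω ≈ 3.68×10⁵ rad/s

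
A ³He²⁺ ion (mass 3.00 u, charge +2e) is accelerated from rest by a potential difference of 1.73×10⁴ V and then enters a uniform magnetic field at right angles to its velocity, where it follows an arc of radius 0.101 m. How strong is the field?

v = √(2|q|V/m) = √(2·3.204×10⁻¹⁹·1.73×10⁴/4.983×10⁻²⁷) ≈ 1.492×10⁶ m/s.
B = mv/(|q|r) = (4.983×10⁻²⁷)(1.492×10⁶)/((3.204×10⁻¹⁹)(0.101)) ≈ 0.230 T.

B ≈ 0.230 T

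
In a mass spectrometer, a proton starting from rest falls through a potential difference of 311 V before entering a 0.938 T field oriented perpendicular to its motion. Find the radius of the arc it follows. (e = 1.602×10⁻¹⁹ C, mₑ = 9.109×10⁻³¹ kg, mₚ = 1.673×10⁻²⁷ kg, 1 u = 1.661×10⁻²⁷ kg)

Acceleration: |q|V = ½mv² ⇒ v = √(2|q|V/m) = √(2·1.602×10⁻¹⁹·311/1.673×10⁻²⁷) ≈ 2.440×10⁵ m/s.
In the field: r = mv/(|q|B) = (1.673×10⁻²⁷)(2.440×10⁵)/((1.602×10⁻¹⁹)(0.938)) ≈ 2.72×10⁻³ m.

r ≈ 2.72×10⁻³ m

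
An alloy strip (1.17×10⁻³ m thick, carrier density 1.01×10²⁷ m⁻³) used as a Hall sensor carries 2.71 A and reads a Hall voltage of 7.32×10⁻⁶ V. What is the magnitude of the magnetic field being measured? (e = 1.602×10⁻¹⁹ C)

B ≈ 0.511 T

From V_H = IB/(n e t), B = V_H n e t / I.
B = (7.32×10⁻⁶)(1.01×10²⁷)(1.602×10⁻¹⁹)(1.17×10⁻³)/2.71 ≈ 0.511 T.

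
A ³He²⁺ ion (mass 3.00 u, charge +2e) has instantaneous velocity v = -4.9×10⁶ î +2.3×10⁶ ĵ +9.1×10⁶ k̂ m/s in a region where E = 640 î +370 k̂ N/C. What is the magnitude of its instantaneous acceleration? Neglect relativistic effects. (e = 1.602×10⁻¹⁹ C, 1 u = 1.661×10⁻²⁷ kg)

Only an electric field acts, so F = qE = (3.204×10⁻¹⁹ C)·(640, 0, 370) = (2.05×10⁻¹⁶, 0, 1.19×10⁻¹⁶) N.
|a| = |F|/m = 2.369×10⁻¹⁶/4.983×10⁻²⁷ ≈ 4.75×10¹⁰ m/s².

|a| ≈ 4.75×10¹⁰ m/s²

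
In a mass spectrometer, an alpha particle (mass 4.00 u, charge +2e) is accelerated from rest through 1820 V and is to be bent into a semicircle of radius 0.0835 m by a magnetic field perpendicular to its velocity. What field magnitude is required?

B ≈ 0.104 T

v = √(2|q|V/m) = √(2·3.204×10⁻¹⁹·1820/6.644×10⁻²⁷) ≈ 4.190×10⁵ m/s.
B = mv/(|q|r) = (6.644×10⁻²⁷)(4.190×10⁵)/((3.204×10⁻¹⁹)(0.0835)) ≈ 0.104 T.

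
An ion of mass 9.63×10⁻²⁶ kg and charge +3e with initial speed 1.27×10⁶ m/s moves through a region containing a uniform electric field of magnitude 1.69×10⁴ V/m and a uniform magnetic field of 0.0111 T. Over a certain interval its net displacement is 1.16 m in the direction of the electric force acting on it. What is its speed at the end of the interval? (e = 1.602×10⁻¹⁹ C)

B does no work; ΔKE = |q|E d.
½mv_f² = ½mv₀² + |q|Ed = ½(9.63×10⁻²⁶)(1.27×10⁶)² + (4.806×10⁻¹⁹)(1.69×10⁴)(1.16) ≈ 7.766×10⁻¹⁴ J + 9.422×10⁻¹⁵ J ≈ 8.708×10⁻¹⁴ J.
v_f = √(2·8.708×10⁻¹⁴/9.63×10⁻²⁶) ≈ 1.34×10⁶ m/s.

v_f ≈ 1.34×10⁶ m/s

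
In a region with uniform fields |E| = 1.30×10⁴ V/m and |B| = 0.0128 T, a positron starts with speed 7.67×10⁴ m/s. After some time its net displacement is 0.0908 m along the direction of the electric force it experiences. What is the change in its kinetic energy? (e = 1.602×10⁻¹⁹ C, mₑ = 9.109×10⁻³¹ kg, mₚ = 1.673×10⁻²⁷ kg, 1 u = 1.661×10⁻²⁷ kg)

ΔKE ≈ 1.89×10⁻¹⁶ J

The magnetic force is always ⟂ v and does no work; only the electric force changes KE.
ΔKE = F_E · d = |q|E d = (1.602×10⁻¹⁹)(1.30×10⁴)(0.0908) ≈ 1.89×10⁻¹⁶ J.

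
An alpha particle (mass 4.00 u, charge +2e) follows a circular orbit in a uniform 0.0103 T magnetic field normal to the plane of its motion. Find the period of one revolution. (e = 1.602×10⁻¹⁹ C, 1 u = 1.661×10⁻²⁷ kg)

T ≈ 1.26×10⁻⁵ s

The cyclotron period depends only on m, q, B: T = 2πm/(|q|B).
T = 2π(6.644×10⁻²⁷)/((3.204×10⁻¹⁹)(0.0103)) ≈ 1.26×10⁻⁵ s.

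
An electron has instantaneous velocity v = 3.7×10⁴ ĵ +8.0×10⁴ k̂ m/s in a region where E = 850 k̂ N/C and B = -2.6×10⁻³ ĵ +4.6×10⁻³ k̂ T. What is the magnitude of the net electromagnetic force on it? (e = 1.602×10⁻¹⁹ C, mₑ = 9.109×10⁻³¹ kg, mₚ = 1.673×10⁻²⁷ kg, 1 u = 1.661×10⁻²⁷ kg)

v×B = (378, 0, 0) N/C.
E + v×B = (378, 0, 850) N/C.
F = q(E + v×B) = (−1.602×10⁻¹⁹ C)·(378, 0, 850) = (-6.06×10⁻¹⁷, 0, -1.36×10⁻¹⁶) N.
|F| = 1.49×10⁻¹⁶ N.

|F| ≈ 1.49×10⁻¹⁶ N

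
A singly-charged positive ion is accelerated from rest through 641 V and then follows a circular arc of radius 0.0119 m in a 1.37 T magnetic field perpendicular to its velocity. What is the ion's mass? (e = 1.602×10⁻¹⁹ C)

Combine |q|V = ½mv² and r = mv/(|q|B): eliminate v to get m = qB²r²/(2V).
m = (1.602×10⁻¹⁹)(1.37)²(0.0119)²/(2·641) ≈ 3.32×10⁻²⁶ kg.

m ≈ 3.32×10⁻²⁶ kg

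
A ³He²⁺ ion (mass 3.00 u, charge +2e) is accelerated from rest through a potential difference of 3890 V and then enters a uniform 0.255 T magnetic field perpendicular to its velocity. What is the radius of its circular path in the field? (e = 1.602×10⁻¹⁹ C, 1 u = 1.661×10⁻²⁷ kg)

r ≈ 0.0431 m

Acceleration: |q|V = ½mv² ⇒ v = √(2|q|V/m) = √(2·3.204×10⁻¹⁹·3890/4.983×10⁻²⁷) ≈ 7.073×10⁵ m/s.
In the field: r = mv/(|q|B) = (4.983×10⁻²⁷)(7.073×10⁵)/((3.204×10⁻¹⁹)(0.255)) ≈ 0.0431 m.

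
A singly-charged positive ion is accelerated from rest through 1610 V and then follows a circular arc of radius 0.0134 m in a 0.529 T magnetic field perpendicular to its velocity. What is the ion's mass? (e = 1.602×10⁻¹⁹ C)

Combine |q|V = ½mv² and r = mv/(|q|B): eliminate v to get m = qB²r²/(2V).
m = (1.602×10⁻¹⁹)(0.529)²(0.0134)²/(2·1610) ≈ 2.50×10⁻²⁷ kg.

m ≈ 2.50×10⁻²⁷ kg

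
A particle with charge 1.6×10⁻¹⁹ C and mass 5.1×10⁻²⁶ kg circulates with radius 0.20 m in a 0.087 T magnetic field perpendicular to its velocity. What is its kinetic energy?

KE ≈ 470 eV

v = |q|Br/m, then KE = ½mv² = (qBr)²/(2m).
v = (1.6×10⁻¹⁹)(0.087)(0.20)/5.1×10⁻²⁶ ≈ 5.459×10⁴ m/s.
KE = ½(5.1×10⁻²⁶)(5.459×10⁴)² ≈ 7.6×10⁻¹⁷ J = 470 eV.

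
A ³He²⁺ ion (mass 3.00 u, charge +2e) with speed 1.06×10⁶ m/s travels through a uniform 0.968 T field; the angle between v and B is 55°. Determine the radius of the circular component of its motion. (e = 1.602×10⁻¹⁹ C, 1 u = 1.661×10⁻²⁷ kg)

v⊥ = v sinθ = 1.06×10⁶·sin55° ≈ 8.683×10⁵ m/s.
r = m v⊥/(|q|B) = (4.983×10⁻²⁷)(8.683×10⁵)/((3.204×10⁻¹⁹)(0.968)) ≈ 0.0140 m.

r ≈ 0.0140 m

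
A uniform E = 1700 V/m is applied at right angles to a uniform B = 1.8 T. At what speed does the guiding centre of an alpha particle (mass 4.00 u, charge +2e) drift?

The steady drift has the magnetic force balancing the electric force, so v_d = E/B.
v_d = 1700/1.8 = 940 m/s.

v_d ≈ 940 m/s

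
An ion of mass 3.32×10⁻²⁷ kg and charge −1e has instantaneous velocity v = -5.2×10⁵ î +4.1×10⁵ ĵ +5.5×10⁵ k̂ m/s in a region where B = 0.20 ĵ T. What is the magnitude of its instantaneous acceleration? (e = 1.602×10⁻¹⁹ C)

v×B = (-1.10×10⁵, 0, -1.04×10⁵) N/C.
F = q v×B = (−1.602×10⁻¹⁹ C)·(-1.10×10⁵, 0, -1.04×10⁵) = (1.76×10⁻¹⁴, 0, 1.67×10⁻¹⁴) N.
|a| = |F|/m = 2.425×10⁻¹⁴/3.32×10⁻²⁷ ≈ 7.30×10¹² m/s².

|a| ≈ 7.30×10¹² m/s²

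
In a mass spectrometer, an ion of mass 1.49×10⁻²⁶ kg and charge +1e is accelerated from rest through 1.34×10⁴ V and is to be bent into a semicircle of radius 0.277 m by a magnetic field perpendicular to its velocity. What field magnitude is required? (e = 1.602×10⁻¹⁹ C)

B ≈ 0.180 T

v = √(2|q|V/m) = √(2·1.602×10⁻¹⁹·1.34×10⁴/1.49×10⁻²⁶) ≈ 5.368×10⁵ m/s.
B = mv/(|q|r) = (1.49×10⁻²⁶)(5.368×10⁵)/((1.602×10⁻¹⁹)(0.277)) ≈ 0.180 T.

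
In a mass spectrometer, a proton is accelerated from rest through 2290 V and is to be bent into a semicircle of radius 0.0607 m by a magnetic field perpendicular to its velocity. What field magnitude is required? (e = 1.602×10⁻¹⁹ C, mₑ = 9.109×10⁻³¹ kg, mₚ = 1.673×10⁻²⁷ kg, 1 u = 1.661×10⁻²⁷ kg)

v = √(2|q|V/m) = √(2·1.602×10⁻¹⁹·2290/1.673×10⁻²⁷) ≈ 6.622×10⁵ m/s.
B = mv/(|q|r) = (1.673×10⁻²⁷)(6.622×10⁵)/((1.602×10⁻¹⁹)(0.0607)) ≈ 0.114 T.

B ≈ 0.114 T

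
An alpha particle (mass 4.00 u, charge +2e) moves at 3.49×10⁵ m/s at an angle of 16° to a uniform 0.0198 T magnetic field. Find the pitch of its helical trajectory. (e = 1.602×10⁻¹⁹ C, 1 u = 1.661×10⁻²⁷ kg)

v∥ = v cosθ = 3.49×10⁵·cos16° ≈ 3.355×10⁵ m/s.
T = 2πm/(|q|B) = 2π(6.644×10⁻²⁷)/((3.204×10⁻¹⁹)(0.0198)) ≈ 6.580×10⁻⁶ s.
pitch = v∥ T = (3.355×10⁵)(6.580×10⁻⁶) ≈ 2.21 m.

p ≈ 2.21 m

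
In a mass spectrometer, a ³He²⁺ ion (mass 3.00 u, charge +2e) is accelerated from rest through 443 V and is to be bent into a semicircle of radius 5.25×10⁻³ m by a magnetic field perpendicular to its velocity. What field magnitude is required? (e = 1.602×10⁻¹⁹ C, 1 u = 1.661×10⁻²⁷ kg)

B ≈ 0.707 T

v = √(2|q|V/m) = √(2·3.204×10⁻¹⁹·443/4.983×10⁻²⁷) ≈ 2.387×10⁵ m/s.
B = mv/(|q|r) = (4.983×10⁻²⁷)(2.387×10⁵)/((3.204×10⁻¹⁹)(5.25×10⁻³)) ≈ 0.707 T.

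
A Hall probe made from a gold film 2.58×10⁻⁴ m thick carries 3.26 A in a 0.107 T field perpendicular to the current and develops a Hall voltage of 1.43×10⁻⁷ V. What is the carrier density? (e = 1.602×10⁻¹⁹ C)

From V_H = IB/(n e t), n = IB/(V_H e t).
n = (3.26)(0.107)/((1.43×10⁻⁷)(1.602×10⁻¹⁹)(2.58×10⁻⁴)) ≈ 5.90×10²⁸ m⁻³.

n ≈ 5.90×10²⁸ m⁻³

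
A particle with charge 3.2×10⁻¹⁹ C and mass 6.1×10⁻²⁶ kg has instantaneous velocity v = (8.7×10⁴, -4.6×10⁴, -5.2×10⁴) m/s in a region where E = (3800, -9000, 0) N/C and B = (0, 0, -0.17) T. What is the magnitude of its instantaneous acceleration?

v×B = (7820, 1.48×10⁴, 0) N/C.
E + v×B = (1.16×10⁴, 5790, 0) N/C.
F = q(E + v×B) = (3.2×10⁻¹⁹ C)·(1.16×10⁴, 5790, 0) = (3.72×10⁻¹⁵, 1.85×10⁻¹⁵, 0) N.
|a| = |F|/m = 4.154×10⁻¹⁵/6.1×10⁻²⁶ ≈ 6.81×10¹⁰ m/s².

|a| ≈ 6.81×10¹⁰ m/s²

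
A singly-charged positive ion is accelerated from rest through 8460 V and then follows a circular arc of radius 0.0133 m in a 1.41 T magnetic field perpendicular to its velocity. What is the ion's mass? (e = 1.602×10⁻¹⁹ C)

Combine |q|V = ½mv² and r = mv/(|q|B): eliminate v to get m = qB²r²/(2V).
m = (1.602×10⁻¹⁹)(1.41)²(0.0133)²/(2·8460) ≈ 3.33×10⁻²⁷ kg.

m ≈ 3.33×10⁻²⁷ kg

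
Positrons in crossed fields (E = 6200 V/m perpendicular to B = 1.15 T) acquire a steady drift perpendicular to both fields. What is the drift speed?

v_d ≈ 5390 m/s

The steady drift has the magnetic force balancing the electric force, so v_d = E/B.
v_d = 6200/1.15 = 5390 m/s.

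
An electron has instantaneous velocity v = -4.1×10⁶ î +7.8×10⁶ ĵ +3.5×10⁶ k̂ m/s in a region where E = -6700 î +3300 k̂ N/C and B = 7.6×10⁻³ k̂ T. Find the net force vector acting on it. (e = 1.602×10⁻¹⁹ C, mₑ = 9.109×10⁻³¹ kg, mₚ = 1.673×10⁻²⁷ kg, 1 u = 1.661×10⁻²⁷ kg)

F ≈ (-8.42×10⁻¹⁵, -4.99×10⁻¹⁵, -5.29×10⁻¹⁶) N

v×B = (5.93×10⁴, 3.12×10⁴, 0) N/C.
E + v×B = (5.26×10⁴, 3.12×10⁴, 3300) N/C.
F = q(E + v×B) = (−1.602×10⁻¹⁹ C)·(5.26×10⁴, 3.12×10⁴, 3300) = (-8.42×10⁻¹⁵, -4.99×10⁻¹⁵, -5.29×10⁻¹⁶) N.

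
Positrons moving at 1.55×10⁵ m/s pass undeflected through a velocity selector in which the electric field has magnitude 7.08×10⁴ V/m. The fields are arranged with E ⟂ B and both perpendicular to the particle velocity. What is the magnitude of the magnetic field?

Balance of forces in the selector: qE = qvB ⇒ B = E/v.
B = 7.08×10⁴/1.55×10⁵ = 0.457 T.

B = 0.457 T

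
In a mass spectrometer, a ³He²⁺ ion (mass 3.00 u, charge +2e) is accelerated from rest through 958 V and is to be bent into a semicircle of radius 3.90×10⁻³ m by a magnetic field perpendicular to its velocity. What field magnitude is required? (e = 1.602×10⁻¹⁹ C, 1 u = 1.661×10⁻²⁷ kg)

B ≈ 1.40 T

v = √(2|q|V/m) = √(2·3.204×10⁻¹⁹·958/4.983×10⁻²⁷) ≈ 3.510×10⁵ m/s.
B = mv/(|q|r) = (4.983×10⁻²⁷)(3.510×10⁵)/((3.204×10⁻¹⁹)(3.90×10⁻³)) ≈ 1.40 T.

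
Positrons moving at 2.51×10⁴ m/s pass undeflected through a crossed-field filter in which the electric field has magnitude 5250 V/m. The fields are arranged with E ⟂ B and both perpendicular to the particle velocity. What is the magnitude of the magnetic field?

B = 0.209 T

Balance of forces in the selector: qE = qvB ⇒ B = E/v.
B = 5250/2.51×10⁴ = 0.209 T.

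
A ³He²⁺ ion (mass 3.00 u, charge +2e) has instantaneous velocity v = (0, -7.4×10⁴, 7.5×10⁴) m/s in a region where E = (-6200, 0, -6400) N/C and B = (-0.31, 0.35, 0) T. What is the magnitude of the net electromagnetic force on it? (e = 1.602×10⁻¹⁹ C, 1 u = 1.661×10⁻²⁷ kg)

|F| ≈ 1.59×10⁻¹⁴ N

v×B = (-2.62×10⁴, -2.32×10⁴, -2.29×10⁴) N/C.
E + v×B = (-3.24×10⁴, -2.32×10⁴, -2.93×10⁴) N/C.
F = q(E + v×B) = (3.204×10⁻¹⁹ C)·(-3.24×10⁴, -2.32×10⁴, -2.93×10⁴) = (-1.04×10⁻¹⁴, -7.45×10⁻¹⁵, -9.40×10⁻¹⁵) N.
|F| = 1.59×10⁻¹⁴ N.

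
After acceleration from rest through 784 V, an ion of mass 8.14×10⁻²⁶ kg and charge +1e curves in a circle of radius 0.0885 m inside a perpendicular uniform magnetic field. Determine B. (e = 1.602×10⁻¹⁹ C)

v = √(2|q|V/m) = √(2·1.602×10⁻¹⁹·784/8.14×10⁻²⁶) ≈ 5.555×10⁴ m/s.
B = mv/(|q|r) = (8.14×10⁻²⁶)(5.555×10⁴)/((1.602×10⁻¹⁹)(0.0885)) ≈ 0.319 T.

B ≈ 0.319 T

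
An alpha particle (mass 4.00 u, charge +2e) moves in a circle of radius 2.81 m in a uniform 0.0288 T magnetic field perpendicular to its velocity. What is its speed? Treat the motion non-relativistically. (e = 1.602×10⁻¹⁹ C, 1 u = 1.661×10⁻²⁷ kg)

v ≈ 3.90×10⁶ m/s

From |q|vB = mv²/r, v = |q|Br/m.
v = (3.204×10⁻¹⁹)(0.0288)(2.81)/6.644×10⁻²⁷ ≈ 3.90×10⁶ m/s.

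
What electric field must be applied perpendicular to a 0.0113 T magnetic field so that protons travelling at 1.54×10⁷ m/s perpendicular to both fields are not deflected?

E = 1.74×10⁵ V/m

For straight-line motion qE = qvB, so E = vB.
E = 1.54×10⁷ × 0.0113 = 1.74×10⁵ V/m.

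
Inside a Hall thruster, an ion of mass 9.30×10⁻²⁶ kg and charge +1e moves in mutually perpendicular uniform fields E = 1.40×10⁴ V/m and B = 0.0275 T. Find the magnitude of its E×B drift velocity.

In crossed fields the guiding centre drifts at v_d = |E×B|/B² = E/B, independent of charge and mass.
v_d = 1.40×10⁴/0.0275 = 5.09×10⁵ m/s.

v_d ≈ 5.09×10⁵ m/s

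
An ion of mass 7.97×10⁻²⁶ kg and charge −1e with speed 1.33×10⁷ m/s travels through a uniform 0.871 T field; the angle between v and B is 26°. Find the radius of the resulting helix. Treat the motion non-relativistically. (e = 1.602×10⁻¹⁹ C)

r ≈ 3.33 m

v⊥ = v sinθ = 1.33×10⁷·sin26° ≈ 5.830×10⁶ m/s.
r = m v⊥/(|q|B) = (7.97×10⁻²⁶)(5.830×10⁶)/((1.602×10⁻¹⁹)(0.871)) ≈ 3.33 m.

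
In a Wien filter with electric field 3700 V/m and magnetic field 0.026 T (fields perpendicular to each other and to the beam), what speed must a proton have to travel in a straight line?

Zero net Lorentz force requires |qE| = |q v×B|, i.e. E = vB.
v = E/B = 3700/0.026 = 1.4×10⁵ m/s.

v = 1.4×10⁵ m/s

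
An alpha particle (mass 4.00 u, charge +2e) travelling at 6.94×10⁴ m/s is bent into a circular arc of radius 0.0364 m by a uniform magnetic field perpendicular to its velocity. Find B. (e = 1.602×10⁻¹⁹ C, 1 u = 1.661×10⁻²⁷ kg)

B ≈ 0.0395 T

From |q|vB = mv²/r, B = mv/(|q|r).
B = (6.644×10⁻²⁷)(6.94×10⁴)/((3.204×10⁻¹⁹)(0.0364)) ≈ 0.0395 T.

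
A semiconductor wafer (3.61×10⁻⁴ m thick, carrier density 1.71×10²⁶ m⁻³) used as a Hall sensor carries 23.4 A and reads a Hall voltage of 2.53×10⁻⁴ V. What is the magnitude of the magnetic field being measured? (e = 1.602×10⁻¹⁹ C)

B ≈ 0.107 T

From V_H = IB/(n e t), B = V_H n e t / I.
B = (2.53×10⁻⁴)(1.71×10²⁶)(1.602×10⁻¹⁹)(3.61×10⁻⁴)/23.4 ≈ 0.107 T.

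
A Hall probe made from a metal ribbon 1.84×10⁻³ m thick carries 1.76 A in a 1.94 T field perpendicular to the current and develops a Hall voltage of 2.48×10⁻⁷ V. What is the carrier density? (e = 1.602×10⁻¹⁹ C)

From V_H = IB/(n e t), n = IB/(V_H e t).
n = (1.76)(1.94)/((2.48×10⁻⁷)(1.602×10⁻¹⁹)(1.84×10⁻³)) ≈ 4.67×10²⁸ m⁻³.

n ≈ 4.67×10²⁸ m⁻³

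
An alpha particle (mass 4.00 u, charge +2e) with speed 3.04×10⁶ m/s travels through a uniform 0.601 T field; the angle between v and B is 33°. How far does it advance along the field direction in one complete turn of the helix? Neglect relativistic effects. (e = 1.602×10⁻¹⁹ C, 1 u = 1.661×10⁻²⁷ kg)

p ≈ 0.553 m

v∥ = v cosθ = 3.04×10⁶·cos33° ≈ 2.550×10⁶ m/s.
T = 2πm/(|q|B) = 2π(6.644×10⁻²⁷)/((3.204×10⁻¹⁹)(0.601)) ≈ 2.168×10⁻⁷ s.
pitch = v∥ T = (2.550×10⁶)(2.168×10⁻⁷) ≈ 0.553 m.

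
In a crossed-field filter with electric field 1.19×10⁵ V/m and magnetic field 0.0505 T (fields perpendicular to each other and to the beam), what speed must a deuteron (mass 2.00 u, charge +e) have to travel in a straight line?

v = 2.36×10⁶ m/s

Zero net Lorentz force requires |qE| = |q v×B|, i.e. E = vB.
v = E/B = 1.19×10⁵/0.0505 = 2.36×10⁶ m/s.
The result is independent of the particle's charge and mass.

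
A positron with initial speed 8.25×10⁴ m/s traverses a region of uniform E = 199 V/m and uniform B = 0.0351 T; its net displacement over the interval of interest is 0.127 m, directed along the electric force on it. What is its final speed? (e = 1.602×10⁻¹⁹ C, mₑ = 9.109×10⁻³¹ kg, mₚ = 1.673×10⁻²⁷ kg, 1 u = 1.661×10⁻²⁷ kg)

v_f ≈ 2.98×10⁶ m/s

B does no work; ΔKE = |q|E d.
½mv_f² = ½mv₀² + |q|Ed = ½(9.109×10⁻³¹)(8.25×10⁴)² + (1.602×10⁻¹⁹)(199)(0.127) ≈ 3.100×10⁻²¹ J + 4.049×10⁻¹⁸ J ≈ 4.052×10⁻¹⁸ J.
v_f = √(2·4.052×10⁻¹⁸/9.109×10⁻³¹) ≈ 2.98×10⁶ m/s.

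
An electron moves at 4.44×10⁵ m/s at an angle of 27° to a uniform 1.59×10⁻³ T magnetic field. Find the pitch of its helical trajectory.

p ≈ 8.89×10⁻³ m

v∥ = v cosθ = 4.44×10⁵·cos27° ≈ 3.956×10⁵ m/s.
T = 2πm/(|q|B) = 2π(9.109×10⁻³¹)/((1.602×10⁻¹⁹)(1.59×10⁻³)) ≈ 2.247×10⁻⁸ s.
pitch = v∥ T = (3.956×10⁵)(2.247×10⁻⁸) ≈ 8.89×10⁻³ m.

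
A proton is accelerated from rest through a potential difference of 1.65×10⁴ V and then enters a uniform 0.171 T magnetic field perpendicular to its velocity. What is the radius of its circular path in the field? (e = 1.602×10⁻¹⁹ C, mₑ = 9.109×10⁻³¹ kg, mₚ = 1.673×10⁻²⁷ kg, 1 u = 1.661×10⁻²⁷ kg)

Acceleration: |q|V = ½mv² ⇒ v = √(2|q|V/m) = √(2·1.602×10⁻¹⁹·1.65×10⁴/1.673×10⁻²⁷) ≈ 1.778×10⁶ m/s.
In the field: r = mv/(|q|B) = (1.673×10⁻²⁷)(1.778×10⁶)/((1.602×10⁻¹⁹)(0.171)) ≈ 0.109 m.

r ≈ 0.109 m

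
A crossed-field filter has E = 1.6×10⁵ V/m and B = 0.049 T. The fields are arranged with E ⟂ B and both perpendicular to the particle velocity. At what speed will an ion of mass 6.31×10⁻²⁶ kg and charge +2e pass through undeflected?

For undeflected motion the electric and magnetic forces balance: qE = qvB.
v = E/B = 1.6×10⁵/0.049 = 3.3×10⁶ m/s.

v = 3.3×10⁶ m/s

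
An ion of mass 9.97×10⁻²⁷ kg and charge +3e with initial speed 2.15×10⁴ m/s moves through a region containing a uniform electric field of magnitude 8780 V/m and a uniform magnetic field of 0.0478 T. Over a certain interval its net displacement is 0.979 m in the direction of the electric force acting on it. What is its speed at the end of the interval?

v_f ≈ 9.11×10⁵ m/s

B does no work; ΔKE = |q|E d.
½mv_f² = ½mv₀² + |q|Ed = ½(9.97×10⁻²⁷)(2.15×10⁴)² + (4.806×10⁻¹⁹)(8780)(0.979) ≈ 2.304×10⁻¹⁸ J + 4.131×10⁻¹⁵ J ≈ 4.133×10⁻¹⁵ J.
v_f = √(2·4.133×10⁻¹⁵/9.97×10⁻²⁷) ≈ 9.11×10⁵ m/s.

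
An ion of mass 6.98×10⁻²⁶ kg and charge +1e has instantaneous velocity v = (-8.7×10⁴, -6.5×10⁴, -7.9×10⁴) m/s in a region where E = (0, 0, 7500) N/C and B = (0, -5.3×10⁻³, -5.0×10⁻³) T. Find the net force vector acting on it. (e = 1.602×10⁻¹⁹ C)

F ≈ (-1.50×10⁻¹⁷, -6.97×10⁻¹⁷, 1.28×10⁻¹⁵) N

v×B = (-93.7, -435, 461) N/C.
E + v×B = (-93.7, -435, 7960) N/C.
F = q(E + v×B) = (1.602×10⁻¹⁹ C)·(-93.7, -435, 7960) = (-1.50×10⁻¹⁷, -6.97×10⁻¹⁷, 1.28×10⁻¹⁵) N.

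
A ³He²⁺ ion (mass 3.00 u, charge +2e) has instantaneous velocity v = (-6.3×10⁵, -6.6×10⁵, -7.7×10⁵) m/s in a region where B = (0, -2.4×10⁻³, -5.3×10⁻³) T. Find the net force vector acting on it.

F ≈ (5.29×10⁻¹⁶, -1.07×10⁻¹⁵, 4.84×10⁻¹⁶) N

v×B = (1650, -3340, 1510) N/C.
F = q v×B = (3.204×10⁻¹⁹ C)·(1650, -3340, 1510) = (5.29×10⁻¹⁶, -1.07×10⁻¹⁵, 4.84×10⁻¹⁶) N.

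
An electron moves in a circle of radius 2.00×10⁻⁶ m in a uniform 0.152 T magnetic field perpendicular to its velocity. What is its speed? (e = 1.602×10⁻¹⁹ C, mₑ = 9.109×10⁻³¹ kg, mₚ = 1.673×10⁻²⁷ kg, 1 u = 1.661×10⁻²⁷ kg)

From |q|vB = mv²/r, v = |q|Br/m.
v = (1.602×10⁻¹⁹)(0.152)(2.00×10⁻⁶)/9.109×10⁻³¹ ≈ 5.35×10⁴ m/s.

v ≈ 5.35×10⁴ m/s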